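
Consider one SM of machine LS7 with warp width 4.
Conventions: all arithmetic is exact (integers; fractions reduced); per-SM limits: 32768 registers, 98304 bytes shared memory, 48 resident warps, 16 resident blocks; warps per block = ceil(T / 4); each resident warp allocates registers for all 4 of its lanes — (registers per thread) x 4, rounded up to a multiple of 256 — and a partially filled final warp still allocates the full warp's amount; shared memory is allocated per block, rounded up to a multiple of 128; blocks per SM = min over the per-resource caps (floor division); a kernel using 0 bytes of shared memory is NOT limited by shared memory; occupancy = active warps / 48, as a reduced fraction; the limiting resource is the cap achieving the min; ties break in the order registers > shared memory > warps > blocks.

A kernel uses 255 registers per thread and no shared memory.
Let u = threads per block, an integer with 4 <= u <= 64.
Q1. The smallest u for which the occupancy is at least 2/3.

Answer: u = 5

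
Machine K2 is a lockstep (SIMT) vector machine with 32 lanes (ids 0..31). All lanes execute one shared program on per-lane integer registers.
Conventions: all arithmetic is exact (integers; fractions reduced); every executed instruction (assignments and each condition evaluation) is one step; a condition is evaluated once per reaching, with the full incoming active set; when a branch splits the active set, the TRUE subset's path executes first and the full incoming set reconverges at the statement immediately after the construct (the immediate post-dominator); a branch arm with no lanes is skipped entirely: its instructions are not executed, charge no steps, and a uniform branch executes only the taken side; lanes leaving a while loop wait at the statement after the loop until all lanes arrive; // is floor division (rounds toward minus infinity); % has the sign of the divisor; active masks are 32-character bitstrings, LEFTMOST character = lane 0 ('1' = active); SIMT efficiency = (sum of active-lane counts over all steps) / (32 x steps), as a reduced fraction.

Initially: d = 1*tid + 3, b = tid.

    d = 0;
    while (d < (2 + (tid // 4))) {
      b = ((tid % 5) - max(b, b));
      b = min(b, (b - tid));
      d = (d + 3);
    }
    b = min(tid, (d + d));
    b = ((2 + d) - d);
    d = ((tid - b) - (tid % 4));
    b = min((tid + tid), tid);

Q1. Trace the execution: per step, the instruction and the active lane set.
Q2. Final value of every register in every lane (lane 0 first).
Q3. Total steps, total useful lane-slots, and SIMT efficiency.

step 0: d <- 0                       11111111111111111111111111111111
step 1: eval (d < (2 + (tid // 4)))  11111111111111111111111111111111
step 2: b <- ((tid % 5) - max(b, b)) 11111111111111111111111111111111
step 3: b <- min(b, (b - tid))       11111111111111111111111111111111
step 4: d <- (d + 3)                 11111111111111111111111111111111
step 5: eval (d < (2 + (tid // 4)))  11111111111111111111111111111111
step 6: b <- ((tid % 5) - max(b, b)) 00000000111111111111111111111111
step 7: b <- min(b, (b - tid))       00000000111111111111111111111111
step 8: d <- (d + 3)                 00000000111111111111111111111111
step 9: eval (d < (2 + (tid // 4)))  00000000111111111111111111111111
step 10: b <- ((tid % 5) - max(b, b)) 00000000000000000000111111111111
step 11: b <- min(b, (b - tid))       00000000000000000000111111111111
step 12: d <- (d + 3)                 00000000000000000000111111111111
step 13: eval (d < (2 + (tid // 4)))  00000000000000000000111111111111
step 14: b <- min(tid, (d + d))       11111111111111111111111111111111
step 15: b <- ((2 + d) - d)           11111111111111111111111111111111
step 16: d <- ((tid - b) - (tid % 4)) 11111111111111111111111111111111
step 17: b <- min((tid + tid), tid)   11111111111111111111111111111111

Answer: 18 steps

d: -2,-2,-2,-2,2,2,2,2,6,6,6,6,10,10,10,10,14,14,14,14,18,18,18,18,22,22,22,22,26,26,26,26
b: 0,1,2,3,4,5,6,7,8,9,10,11,12,13,14,15,16,17,18,19,20,21,22,23,24,25,26,27,28,29,30,31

steps = 18; useful = 464; efficiency = 464/576 = 29/36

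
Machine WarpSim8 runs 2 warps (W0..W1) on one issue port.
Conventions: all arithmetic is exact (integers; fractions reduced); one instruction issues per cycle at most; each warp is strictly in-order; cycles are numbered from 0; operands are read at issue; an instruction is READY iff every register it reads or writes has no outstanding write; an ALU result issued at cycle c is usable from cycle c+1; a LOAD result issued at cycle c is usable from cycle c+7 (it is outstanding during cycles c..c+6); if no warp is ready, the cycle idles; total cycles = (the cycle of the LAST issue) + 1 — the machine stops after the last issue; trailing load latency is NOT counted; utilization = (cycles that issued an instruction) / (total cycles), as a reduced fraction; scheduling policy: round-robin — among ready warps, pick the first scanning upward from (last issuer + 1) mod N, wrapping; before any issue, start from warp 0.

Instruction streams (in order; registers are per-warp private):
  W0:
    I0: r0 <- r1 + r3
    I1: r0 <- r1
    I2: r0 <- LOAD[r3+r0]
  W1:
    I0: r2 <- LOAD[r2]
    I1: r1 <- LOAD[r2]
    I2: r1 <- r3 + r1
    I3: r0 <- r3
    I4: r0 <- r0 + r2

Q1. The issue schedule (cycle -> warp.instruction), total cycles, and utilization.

cycle 0: W0.I0
cycle 1: W1.I0
cycle 2: W0.I1
cycle 3: W0.I2
cycle 4: idle
cycle 5: idle
cycle 6: idle
cycle 7: idle
cycle 8: W1.I1
cycle 9: idle
cycle 10: idle
cycle 11: idle
cycle 12: idle
cycle 13: idle
cycle 14: idle
cycle 15: W1.I2
cycle 16: W1.I3
cycle 17: W1.I4

Answer: 18 cycles, utilization 4/9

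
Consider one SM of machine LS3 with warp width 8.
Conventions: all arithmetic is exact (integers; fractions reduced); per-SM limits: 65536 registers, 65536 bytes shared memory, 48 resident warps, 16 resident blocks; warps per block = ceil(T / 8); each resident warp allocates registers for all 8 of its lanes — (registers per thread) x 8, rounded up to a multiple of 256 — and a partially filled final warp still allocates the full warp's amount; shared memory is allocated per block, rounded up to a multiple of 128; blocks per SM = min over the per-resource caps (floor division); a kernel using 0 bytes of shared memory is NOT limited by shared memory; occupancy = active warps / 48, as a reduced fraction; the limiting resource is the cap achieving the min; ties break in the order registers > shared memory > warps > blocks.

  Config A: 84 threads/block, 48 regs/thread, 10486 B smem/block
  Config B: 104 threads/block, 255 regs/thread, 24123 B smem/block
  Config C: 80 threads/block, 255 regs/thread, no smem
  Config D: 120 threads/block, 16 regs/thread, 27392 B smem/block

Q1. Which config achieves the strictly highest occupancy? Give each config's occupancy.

occupancies: A 11/12, B 13/24, C 5/8, D 5/8

Answer: A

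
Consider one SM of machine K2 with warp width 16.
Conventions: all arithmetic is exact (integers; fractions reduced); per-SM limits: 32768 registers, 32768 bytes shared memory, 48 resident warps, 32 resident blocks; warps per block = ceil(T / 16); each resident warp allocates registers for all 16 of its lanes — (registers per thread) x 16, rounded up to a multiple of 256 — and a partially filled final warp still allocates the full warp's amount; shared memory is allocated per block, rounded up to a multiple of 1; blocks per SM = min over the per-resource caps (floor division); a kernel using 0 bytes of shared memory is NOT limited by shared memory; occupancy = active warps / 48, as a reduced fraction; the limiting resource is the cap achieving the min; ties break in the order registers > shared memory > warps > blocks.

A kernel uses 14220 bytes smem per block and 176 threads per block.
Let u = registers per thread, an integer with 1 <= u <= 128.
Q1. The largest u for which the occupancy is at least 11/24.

Answer: u = 80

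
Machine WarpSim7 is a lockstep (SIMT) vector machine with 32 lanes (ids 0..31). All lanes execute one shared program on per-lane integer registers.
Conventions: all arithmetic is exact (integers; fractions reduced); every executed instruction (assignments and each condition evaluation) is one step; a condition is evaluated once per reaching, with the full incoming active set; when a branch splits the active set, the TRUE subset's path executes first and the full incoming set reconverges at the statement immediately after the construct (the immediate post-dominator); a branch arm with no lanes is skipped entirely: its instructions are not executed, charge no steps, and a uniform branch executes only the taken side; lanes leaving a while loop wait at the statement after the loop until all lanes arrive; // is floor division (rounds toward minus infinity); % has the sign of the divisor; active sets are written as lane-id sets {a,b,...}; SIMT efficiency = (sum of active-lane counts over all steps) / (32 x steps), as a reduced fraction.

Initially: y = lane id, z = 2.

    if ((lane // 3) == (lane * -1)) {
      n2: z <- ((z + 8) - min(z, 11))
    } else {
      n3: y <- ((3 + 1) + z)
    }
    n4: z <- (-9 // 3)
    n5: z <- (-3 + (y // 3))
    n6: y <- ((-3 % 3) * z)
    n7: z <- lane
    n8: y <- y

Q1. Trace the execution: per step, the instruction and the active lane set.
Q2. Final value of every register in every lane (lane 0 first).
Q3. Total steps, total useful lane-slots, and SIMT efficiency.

step 0: eval ((lane // 3) == (lane * -1)) {0,1,2,3,4,5,6,7,8,9,10,11,12,13,14,15,16,17,18,19,20,21,22,23,24,25,26,27,28,29,30,31}
step 1: z <- ((z + 8) - min(z, 11))  {0}
step 2: y <- ((3 + 1) + z)           {1,2,3,4,5,6,7,8,9,10,11,12,13,14,15,16,17,18,19,20,21,22,23,24,25,26,27,28,29,30,31}
step 3: z <- (-9 // 3)               {0,1,2,3,4,5,6,7,8,9,10,11,12,13,14,15,16,17,18,19,20,21,22,23,24,25,26,27,28,29,30,31}
step 4: z <- (-3 + (y // 3))         {0,1,2,3,4,5,6,7,8,9,10,11,12,13,14,15,16,17,18,19,20,21,22,23,24,25,26,27,28,29,30,31}
step 5: y <- ((-3 % 3) * z)          {0,1,2,3,4,5,6,7,8,9,10,11,12,13,14,15,16,17,18,19,20,21,22,23,24,25,26,27,28,29,30,31}
step 6: z <- lane                    {0,1,2,3,4,5,6,7,8,9,10,11,12,13,14,15,16,17,18,19,20,21,22,23,24,25,26,27,28,29,30,31}
step 7: y <- y                       {0,1,2,3,4,5,6,7,8,9,10,11,12,13,14,15,16,17,18,19,20,21,22,23,24,25,26,27,28,29,30,31}

Answer: 8 steps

y: 0,0,0,0,0,0,0,0,0,0,0,0,0,0,0,0,0,0,0,0,0,0,0,0,0,0,0,0,0,0,0,0
z: 0,1,2,3,4,5,6,7,8,9,10,11,12,13,14,15,16,17,18,19,20,21,22,23,24,25,26,27,28,29,30,31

steps = 8; useful = 224; efficiency = 224/256 = 7/8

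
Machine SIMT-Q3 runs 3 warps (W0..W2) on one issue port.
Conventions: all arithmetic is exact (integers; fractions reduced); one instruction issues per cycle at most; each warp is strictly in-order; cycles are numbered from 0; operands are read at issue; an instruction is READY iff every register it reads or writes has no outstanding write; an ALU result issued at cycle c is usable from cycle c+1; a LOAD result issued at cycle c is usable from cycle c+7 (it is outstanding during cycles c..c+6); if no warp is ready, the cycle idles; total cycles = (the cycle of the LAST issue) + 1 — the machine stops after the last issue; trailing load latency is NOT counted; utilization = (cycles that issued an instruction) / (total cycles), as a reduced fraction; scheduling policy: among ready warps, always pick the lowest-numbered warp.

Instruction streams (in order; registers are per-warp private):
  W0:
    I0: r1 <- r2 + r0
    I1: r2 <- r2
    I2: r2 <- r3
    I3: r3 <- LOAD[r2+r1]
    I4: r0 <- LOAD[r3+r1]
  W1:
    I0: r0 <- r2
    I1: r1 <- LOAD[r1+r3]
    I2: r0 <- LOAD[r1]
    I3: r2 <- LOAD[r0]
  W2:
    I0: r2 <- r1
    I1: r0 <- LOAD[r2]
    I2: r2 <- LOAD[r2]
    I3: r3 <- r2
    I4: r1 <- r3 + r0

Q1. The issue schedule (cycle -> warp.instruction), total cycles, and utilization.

cycle 0: W0.I0
cycle 1: W0.I1
cycle 2: W0.I2
cycle 3: W0.I3
cycle 4: W1.I0
cycle 5: W1.I1
cycle 6: W2.I0
cycle 7: W2.I1
cycle 8: W2.I2
cycle 9: idle
cycle 10: W0.I4
cycle 11: idle
cycle 12: W1.I2
cycle 13: idle
cycle 14: idle
cycle 15: W2.I3
cycle 16: W2.I4
cycle 17: idle
cycle 18: idle
cycle 19: W1.I3

Answer: 20 cycles, utilization 7/10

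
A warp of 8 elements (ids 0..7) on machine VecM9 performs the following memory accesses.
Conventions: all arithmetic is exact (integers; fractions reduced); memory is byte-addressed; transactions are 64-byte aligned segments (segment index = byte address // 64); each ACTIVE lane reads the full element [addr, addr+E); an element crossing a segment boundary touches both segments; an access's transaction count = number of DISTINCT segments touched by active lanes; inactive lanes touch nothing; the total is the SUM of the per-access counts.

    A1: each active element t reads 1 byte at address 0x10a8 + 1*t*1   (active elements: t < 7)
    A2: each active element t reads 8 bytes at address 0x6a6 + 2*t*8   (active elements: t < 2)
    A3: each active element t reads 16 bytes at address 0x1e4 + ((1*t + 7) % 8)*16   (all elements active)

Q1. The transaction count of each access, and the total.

A1: 1 transaction
A2: 1 transaction
A3: 3 transactions

Answer: 1,1,3; total 5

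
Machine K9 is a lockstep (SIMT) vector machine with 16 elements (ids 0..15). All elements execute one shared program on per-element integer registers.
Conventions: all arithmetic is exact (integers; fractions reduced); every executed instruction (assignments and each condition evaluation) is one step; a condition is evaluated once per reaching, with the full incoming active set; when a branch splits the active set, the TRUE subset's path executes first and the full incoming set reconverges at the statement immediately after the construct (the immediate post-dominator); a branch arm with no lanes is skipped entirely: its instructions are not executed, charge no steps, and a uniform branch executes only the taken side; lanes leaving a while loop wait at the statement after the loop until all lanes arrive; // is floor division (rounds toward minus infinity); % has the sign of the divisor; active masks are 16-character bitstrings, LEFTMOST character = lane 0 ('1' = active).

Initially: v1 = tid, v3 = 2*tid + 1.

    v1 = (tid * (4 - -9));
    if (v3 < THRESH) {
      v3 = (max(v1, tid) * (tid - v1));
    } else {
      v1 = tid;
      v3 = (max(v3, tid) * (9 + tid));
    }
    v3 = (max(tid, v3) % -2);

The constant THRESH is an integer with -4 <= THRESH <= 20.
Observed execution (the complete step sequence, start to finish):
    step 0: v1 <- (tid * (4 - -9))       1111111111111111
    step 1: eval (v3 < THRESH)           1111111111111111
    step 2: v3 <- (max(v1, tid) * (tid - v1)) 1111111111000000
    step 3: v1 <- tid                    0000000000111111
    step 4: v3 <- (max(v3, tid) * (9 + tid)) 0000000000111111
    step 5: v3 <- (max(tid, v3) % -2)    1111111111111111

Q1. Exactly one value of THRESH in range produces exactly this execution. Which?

Answer: THRESH = 20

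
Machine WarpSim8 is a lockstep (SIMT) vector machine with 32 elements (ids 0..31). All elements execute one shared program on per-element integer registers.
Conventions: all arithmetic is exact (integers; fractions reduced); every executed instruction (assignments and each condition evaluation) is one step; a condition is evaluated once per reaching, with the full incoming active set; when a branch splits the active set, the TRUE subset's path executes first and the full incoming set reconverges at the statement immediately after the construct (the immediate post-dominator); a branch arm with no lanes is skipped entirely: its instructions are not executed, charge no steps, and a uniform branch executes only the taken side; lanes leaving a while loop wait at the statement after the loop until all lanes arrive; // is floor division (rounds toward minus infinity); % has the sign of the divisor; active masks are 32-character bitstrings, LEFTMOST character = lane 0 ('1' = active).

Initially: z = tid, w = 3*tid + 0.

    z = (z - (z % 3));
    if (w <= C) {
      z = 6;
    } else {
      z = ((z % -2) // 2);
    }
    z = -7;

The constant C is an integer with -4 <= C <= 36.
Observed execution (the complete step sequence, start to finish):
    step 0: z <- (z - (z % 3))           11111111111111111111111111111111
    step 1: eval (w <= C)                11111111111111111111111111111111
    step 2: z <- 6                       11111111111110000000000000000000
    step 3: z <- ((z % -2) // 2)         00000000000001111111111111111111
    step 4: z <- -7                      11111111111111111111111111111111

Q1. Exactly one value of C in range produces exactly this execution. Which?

Answer: C = 36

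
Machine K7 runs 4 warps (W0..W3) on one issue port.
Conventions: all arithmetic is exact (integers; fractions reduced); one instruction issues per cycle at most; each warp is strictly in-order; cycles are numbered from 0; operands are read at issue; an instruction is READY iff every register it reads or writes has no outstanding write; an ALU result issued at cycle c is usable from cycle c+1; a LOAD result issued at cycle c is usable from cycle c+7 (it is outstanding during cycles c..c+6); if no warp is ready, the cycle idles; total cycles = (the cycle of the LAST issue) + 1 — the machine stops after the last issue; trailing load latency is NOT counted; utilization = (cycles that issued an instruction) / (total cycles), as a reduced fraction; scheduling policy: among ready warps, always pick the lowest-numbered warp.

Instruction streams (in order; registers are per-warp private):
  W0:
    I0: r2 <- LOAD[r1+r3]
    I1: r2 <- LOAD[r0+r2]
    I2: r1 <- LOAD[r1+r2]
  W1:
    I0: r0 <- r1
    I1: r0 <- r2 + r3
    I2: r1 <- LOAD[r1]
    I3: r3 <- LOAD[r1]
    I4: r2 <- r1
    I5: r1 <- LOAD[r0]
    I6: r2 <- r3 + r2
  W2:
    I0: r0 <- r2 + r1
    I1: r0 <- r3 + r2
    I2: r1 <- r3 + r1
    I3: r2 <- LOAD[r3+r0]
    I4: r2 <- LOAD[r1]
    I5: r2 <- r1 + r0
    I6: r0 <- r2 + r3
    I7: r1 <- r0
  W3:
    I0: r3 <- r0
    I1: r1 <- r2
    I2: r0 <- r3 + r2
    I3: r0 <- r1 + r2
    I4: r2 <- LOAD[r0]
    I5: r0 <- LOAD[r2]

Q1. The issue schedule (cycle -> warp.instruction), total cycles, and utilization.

cycle 0: W0.I0
cycle 1: W1.I0
cycle 2: W1.I1
cycle 3: W1.I2
cycle 4: W2.I0
cycle 5: W2.I1
cycle 6: W2.I2
cycle 7: W0.I1
cycle 8: W2.I3
cycle 9: W3.I0
cycle 10: W1.I3
cycle 11: W1.I4
cycle 12: W1.I5
cycle 13: W3.I1
cycle 14: W0.I2
cycle 15: W2.I4
cycle 16: W3.I2
cycle 17: W1.I6
cycle 18: W3.I3
cycle 19: W3.I4
cycle 20: idle
cycle 21: idle
cycle 22: W2.I5
cycle 23: W2.I6
cycle 24: W2.I7
cycle 25: idle
cycle 26: W3.I5

Answer: 27 cycles, utilization 8/9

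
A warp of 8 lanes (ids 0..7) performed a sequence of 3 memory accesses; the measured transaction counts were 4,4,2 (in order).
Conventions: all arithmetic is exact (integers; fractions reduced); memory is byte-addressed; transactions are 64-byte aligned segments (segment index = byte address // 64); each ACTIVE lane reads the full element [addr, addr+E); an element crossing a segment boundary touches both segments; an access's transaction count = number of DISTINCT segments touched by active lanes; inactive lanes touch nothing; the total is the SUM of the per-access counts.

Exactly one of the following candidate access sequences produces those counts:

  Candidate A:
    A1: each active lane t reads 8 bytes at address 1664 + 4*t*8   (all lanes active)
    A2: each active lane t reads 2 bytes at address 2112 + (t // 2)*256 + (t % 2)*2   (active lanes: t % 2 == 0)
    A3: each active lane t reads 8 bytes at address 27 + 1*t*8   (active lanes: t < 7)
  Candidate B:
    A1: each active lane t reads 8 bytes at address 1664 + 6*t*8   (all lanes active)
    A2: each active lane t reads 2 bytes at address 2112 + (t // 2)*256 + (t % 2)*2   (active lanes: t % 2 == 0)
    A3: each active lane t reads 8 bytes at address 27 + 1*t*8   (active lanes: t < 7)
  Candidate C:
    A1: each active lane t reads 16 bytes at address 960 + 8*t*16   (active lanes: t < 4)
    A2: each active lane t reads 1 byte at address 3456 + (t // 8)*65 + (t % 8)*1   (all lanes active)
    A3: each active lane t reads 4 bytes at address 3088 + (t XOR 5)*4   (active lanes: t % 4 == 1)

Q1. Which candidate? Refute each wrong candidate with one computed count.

B: A1 gives 6 transactions, not 4
C: A2 gives 1 transaction, not 4
A: all counts match (4,4,2)

Answer: A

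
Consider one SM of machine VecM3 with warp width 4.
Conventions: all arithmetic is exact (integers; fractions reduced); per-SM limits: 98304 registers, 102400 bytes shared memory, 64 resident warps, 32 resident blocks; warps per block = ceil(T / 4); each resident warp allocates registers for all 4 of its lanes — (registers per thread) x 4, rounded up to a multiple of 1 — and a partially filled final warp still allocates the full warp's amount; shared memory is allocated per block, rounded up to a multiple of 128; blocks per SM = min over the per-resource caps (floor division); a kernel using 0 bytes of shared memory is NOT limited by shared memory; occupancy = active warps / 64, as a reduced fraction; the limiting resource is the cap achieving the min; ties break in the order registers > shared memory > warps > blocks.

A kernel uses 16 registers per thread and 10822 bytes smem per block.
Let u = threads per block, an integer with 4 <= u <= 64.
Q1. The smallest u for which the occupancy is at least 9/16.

Answer: u = 13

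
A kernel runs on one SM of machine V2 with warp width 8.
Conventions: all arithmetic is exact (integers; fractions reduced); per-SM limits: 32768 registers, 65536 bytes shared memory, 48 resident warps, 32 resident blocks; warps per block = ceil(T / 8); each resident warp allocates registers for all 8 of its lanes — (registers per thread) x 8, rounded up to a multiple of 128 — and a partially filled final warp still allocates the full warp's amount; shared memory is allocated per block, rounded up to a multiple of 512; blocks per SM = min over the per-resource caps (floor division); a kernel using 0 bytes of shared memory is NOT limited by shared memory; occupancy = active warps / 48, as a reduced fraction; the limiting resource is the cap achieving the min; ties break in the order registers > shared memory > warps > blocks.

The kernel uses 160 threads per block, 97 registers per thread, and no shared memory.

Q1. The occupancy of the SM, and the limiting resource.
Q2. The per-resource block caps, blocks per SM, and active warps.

Answer: occupancy 5/12, limited by registers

registers: 1 block
shared memory: no limit (kernel uses none)
warps: 2 blocks
blocks: 32 blocks

Answer: 1 block, 20 active warps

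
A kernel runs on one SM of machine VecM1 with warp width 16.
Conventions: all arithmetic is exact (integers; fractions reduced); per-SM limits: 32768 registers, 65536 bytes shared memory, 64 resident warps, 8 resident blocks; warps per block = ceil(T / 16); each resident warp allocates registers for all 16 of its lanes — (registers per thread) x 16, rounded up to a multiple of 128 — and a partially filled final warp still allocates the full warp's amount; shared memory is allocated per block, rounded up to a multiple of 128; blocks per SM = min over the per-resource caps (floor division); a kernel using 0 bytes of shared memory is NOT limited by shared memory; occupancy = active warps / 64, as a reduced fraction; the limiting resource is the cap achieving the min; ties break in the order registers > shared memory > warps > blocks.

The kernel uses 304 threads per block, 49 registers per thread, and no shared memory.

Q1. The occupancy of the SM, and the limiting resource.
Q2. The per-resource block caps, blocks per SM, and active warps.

Answer: occupancy 19/64, limited by registers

registers: 1 block
shared memory: no limit (kernel uses none)
warps: 3 blocks
blocks: 8 blocks

Answer: 1 block, 19 active warps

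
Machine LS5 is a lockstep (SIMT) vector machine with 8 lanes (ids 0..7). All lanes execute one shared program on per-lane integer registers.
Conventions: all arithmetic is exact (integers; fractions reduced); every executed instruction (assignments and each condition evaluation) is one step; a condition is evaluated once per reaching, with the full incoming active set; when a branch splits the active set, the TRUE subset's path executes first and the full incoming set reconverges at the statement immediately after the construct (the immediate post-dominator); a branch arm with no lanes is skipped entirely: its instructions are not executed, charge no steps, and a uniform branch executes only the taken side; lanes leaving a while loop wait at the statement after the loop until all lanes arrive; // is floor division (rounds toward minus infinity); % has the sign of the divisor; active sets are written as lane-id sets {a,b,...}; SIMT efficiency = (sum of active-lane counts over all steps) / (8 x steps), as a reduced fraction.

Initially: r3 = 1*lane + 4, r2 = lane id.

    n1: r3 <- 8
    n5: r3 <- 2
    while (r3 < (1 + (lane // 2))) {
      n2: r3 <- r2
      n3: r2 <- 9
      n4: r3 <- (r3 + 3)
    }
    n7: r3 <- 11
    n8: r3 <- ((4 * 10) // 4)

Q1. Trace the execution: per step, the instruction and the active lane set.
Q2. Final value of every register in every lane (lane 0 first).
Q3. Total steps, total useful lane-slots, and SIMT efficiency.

step 0: r3 <- 8                      {0,1,2,3,4,5,6,7}
step 1: r3 <- 2                      {0,1,2,3,4,5,6,7}
step 2: eval (r3 < (1 + (lane // 2))) {0,1,2,3,4,5,6,7}
step 3: r3 <- r2                     {4,5,6,7}
step 4: r2 <- 9                      {4,5,6,7}
step 5: r3 <- (r3 + 3)               {4,5,6,7}
step 6: eval (r3 < (1 + (lane // 2))) {4,5,6,7}
step 7: r3 <- 11                     {0,1,2,3,4,5,6,7}
step 8: r3 <- ((4 * 10) // 4)        {0,1,2,3,4,5,6,7}

Answer: 9 steps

r3: 10,10,10,10,10,10,10,10
r2: 0,1,2,3,9,9,9,9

steps = 9; useful = 56; efficiency = 56/72 = 7/9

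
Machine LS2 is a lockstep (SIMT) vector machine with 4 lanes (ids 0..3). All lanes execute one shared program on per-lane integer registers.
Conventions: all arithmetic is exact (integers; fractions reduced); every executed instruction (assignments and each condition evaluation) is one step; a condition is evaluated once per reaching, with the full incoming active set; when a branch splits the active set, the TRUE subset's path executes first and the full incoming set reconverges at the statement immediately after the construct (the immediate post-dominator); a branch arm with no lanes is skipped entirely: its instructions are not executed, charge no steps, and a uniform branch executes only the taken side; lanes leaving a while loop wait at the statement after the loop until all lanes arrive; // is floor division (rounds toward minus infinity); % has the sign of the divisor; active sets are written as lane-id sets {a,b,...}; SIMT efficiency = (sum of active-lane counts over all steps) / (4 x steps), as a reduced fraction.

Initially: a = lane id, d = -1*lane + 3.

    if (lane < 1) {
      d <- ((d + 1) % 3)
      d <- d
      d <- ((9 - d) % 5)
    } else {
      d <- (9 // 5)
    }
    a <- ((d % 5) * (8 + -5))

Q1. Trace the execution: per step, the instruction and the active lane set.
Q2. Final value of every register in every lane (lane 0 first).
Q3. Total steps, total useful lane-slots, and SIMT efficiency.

step 0: eval (lane < 1)              {0,1,2,3}
step 1: d <- ((d + 1) % 3)           {0}
step 2: d <- d                       {0}
step 3: d <- ((9 - d) % 5)           {0}
step 4: d <- (9 // 5)                {1,2,3}
step 5: a <- ((d % 5) * (8 + -5))    {0,1,2,3}

Answer: 6 steps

a: 9,3,3,3
d: 3,1,1,1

steps = 6; useful = 14; efficiency = 14/24 = 7/12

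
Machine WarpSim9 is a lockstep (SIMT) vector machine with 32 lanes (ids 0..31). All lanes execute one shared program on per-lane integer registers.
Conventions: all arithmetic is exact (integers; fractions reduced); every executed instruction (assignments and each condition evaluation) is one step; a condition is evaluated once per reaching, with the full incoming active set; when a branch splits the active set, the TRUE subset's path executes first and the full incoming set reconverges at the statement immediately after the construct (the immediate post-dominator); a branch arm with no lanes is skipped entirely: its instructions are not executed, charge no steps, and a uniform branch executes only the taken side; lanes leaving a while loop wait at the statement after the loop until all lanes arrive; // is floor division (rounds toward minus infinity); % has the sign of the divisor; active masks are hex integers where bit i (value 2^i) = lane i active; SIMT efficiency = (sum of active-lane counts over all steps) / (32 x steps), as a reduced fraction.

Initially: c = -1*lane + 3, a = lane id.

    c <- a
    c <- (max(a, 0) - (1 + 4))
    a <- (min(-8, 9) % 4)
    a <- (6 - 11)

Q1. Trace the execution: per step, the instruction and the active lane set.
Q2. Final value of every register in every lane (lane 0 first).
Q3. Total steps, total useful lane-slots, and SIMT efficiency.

step 0: c <- a                       0xffffffff
step 1: c <- (max(a, 0) - (1 + 4))   0xffffffff
step 2: a <- (min(-8, 9) % 4)        0xffffffff
step 3: a <- (6 - 11)                0xffffffff

Answer: 4 steps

c: -5,-4,-3,-2,-1,0,1,2,3,4,5,6,7,8,9,10,11,12,13,14,15,16,17,18,19,20,21,22,23,24,25,26
a: -5,-5,-5,-5,-5,-5,-5,-5,-5,-5,-5,-5,-5,-5,-5,-5,-5,-5,-5,-5,-5,-5,-5,-5,-5,-5,-5,-5,-5,-5,-5,-5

steps = 4; useful = 128; efficiency = 128/128 = 1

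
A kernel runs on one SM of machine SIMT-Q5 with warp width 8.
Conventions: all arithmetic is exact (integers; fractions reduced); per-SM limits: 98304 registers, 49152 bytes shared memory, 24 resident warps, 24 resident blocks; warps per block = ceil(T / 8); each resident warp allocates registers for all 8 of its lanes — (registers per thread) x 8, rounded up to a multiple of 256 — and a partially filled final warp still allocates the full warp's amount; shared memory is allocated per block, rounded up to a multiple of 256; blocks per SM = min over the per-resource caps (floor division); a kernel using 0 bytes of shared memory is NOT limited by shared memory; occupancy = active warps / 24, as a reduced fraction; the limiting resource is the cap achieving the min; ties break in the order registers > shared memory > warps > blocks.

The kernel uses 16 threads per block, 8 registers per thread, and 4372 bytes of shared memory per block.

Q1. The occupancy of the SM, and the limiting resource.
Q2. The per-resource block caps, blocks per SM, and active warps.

Answer: occupancy 5/6, limited by shared memory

registers: 192 blocks
shared memory: 10 blocks
warps: 12 blocks
blocks: 24 blocks

Answer: 10 blocks, 20 active warps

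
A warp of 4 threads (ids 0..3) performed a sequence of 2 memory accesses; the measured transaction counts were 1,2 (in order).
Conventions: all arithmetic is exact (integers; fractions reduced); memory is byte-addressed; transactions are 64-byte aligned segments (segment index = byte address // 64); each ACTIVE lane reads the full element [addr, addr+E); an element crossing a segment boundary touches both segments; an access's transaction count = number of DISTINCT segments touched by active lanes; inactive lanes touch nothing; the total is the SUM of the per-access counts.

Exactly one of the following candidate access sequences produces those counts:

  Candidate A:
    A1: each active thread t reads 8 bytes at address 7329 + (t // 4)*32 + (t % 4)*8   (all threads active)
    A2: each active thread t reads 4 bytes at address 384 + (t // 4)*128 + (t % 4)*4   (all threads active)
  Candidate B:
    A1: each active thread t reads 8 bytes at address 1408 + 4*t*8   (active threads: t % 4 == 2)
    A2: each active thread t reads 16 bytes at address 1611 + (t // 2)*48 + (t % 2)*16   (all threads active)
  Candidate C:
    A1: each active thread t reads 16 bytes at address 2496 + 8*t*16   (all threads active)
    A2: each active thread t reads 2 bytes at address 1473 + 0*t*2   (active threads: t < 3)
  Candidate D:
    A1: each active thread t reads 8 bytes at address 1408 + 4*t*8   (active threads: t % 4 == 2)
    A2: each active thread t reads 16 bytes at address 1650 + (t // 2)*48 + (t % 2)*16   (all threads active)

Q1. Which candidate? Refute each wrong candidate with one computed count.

A: A1 gives 2 transactions, not 1
C: A1 gives 4 transactions, not 1
D: A2 gives 3 transactions, not 2
B: all counts match (1,2)

Answer: B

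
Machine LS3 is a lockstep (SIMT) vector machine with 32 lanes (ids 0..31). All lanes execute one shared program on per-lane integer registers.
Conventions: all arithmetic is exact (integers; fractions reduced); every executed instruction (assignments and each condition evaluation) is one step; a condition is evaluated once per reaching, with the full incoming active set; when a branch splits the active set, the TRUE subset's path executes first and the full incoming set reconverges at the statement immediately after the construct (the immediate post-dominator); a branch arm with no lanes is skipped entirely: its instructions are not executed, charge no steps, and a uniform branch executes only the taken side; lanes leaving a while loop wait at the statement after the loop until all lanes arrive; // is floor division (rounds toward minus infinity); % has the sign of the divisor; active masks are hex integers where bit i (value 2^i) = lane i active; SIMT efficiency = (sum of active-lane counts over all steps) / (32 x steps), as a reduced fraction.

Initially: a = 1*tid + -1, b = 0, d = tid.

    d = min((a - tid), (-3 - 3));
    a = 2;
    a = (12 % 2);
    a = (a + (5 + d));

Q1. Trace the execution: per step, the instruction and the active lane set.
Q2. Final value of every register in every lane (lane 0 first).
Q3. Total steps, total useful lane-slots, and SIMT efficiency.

step 0: d <- min((a - tid), (-3 - 3)) 0xffffffff
step 1: a <- 2                       0xffffffff
step 2: a <- (12 % 2)                0xffffffff
step 3: a <- (a + (5 + d))           0xffffffff

Answer: 4 steps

a: -1,-1,-1,-1,-1,-1,-1,-1,-1,-1,-1,-1,-1,-1,-1,-1,-1,-1,-1,-1,-1,-1,-1,-1,-1,-1,-1,-1,-1,-1,-1,-1
b: 0,0,0,0,0,0,0,0,0,0,0,0,0,0,0,0,0,0,0,0,0,0,0,0,0,0,0,0,0,0,0,0
d: -6,-6,-6,-6,-6,-6,-6,-6,-6,-6,-6,-6,-6,-6,-6,-6,-6,-6,-6,-6,-6,-6,-6,-6,-6,-6,-6,-6,-6,-6,-6,-6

steps = 4; useful = 128; efficiency = 128/128 = 1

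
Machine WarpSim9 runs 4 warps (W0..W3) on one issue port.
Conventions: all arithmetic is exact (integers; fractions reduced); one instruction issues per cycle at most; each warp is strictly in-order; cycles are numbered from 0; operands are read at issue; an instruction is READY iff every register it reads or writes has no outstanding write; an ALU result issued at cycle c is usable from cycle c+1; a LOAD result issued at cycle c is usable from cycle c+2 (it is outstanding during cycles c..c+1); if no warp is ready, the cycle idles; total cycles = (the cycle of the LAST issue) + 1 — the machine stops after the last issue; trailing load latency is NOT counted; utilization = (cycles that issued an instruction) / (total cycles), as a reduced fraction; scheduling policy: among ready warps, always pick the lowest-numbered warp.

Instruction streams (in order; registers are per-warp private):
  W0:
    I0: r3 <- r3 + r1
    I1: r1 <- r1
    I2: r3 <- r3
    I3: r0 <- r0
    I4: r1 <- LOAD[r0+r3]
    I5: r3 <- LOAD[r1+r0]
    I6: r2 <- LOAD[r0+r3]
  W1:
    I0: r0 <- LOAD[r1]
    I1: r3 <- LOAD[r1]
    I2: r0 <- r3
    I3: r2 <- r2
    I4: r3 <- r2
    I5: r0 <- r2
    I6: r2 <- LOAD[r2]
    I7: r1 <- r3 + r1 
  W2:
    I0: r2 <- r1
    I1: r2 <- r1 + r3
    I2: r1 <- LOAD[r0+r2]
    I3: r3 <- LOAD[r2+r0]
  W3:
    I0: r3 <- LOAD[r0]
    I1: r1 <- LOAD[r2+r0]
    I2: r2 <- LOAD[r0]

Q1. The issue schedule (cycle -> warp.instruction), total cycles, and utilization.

cycle 0: W0.I0
cycle 1: W0.I1
cycle 2: W0.I2
cycle 3: W0.I3
cycle 4: W0.I4
cycle 5: W1.I0
cycle 6: W0.I5
cycle 7: W1.I1
cycle 8: W0.I6
cycle 9: W1.I2
cycle 10: W1.I3
cycle 11: W1.I4
cycle 12: W1.I5
cycle 13: W1.I6
cycle 14: W1.I7
cycle 15: W2.I0
cycle 16: W2.I1
cycle 17: W2.I2
cycle 18: W2.I3
cycle 19: W3.I0
cycle 20: W3.I1
cycle 21: W3.I2

Answer: 22 cycles, utilization 1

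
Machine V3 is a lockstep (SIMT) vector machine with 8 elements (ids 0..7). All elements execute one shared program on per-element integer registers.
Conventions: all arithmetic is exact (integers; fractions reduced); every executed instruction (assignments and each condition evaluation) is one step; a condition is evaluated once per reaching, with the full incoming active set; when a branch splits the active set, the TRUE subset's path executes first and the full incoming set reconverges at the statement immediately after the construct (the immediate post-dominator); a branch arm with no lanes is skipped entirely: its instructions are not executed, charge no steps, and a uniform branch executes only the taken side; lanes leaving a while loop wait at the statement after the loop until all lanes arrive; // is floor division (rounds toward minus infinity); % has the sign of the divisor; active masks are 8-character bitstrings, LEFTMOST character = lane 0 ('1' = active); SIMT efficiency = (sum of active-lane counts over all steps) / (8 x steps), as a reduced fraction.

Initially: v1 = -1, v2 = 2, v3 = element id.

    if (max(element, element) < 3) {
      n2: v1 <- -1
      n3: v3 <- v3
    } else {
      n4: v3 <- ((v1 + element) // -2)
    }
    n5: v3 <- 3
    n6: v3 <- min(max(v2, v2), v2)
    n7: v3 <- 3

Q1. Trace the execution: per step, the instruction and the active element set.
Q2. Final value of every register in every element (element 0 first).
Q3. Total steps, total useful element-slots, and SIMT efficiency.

step 0: eval (max(element, element) < 3) 11111111
step 1: v1 <- -1                     11100000
step 2: v3 <- v3                     11100000
step 3: v3 <- ((v1 + element) // -2) 00011111
step 4: v3 <- 3                      11111111
step 5: v3 <- min(max(v2, v2), v2)   11111111
step 6: v3 <- 3                      11111111

Answer: 7 steps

v1: -1,-1,-1,-1,-1,-1,-1,-1
v2: 2,2,2,2,2,2,2,2
v3: 3,3,3,3,3,3,3,3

steps = 7; useful = 43; efficiency = 43/56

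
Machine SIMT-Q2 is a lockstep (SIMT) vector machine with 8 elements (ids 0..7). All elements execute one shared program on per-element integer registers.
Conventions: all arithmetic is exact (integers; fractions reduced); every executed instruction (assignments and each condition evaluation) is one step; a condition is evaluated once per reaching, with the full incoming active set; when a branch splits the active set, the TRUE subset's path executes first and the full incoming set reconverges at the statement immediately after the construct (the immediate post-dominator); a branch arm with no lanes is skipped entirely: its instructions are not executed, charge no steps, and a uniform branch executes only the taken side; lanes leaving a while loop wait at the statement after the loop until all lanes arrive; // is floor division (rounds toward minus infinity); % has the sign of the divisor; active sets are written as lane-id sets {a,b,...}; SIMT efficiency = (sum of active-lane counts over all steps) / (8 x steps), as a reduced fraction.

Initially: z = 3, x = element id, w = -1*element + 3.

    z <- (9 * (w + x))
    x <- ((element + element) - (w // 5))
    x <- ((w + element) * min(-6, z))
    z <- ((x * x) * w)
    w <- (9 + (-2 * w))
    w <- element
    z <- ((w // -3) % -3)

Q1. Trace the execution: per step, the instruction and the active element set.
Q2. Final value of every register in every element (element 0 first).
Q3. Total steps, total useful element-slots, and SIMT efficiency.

step 0: z <- (9 * (w + x))           {0,1,2,3,4,5,6,7}
step 1: x <- ((element + element) - (w // 5)) {0,1,2,3,4,5,6,7}
step 2: x <- ((w + element) * min(-6, z)) {0,1,2,3,4,5,6,7}
step 3: z <- ((x * x) * w)           {0,1,2,3,4,5,6,7}
step 4: w <- (9 + (-2 * w))          {0,1,2,3,4,5,6,7}
step 5: w <- element                 {0,1,2,3,4,5,6,7}
step 6: z <- ((w // -3) % -3)        {0,1,2,3,4,5,6,7}

Answer: 7 steps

z: 0,-1,-1,-1,-2,-2,-2,0
x: -18,-18,-18,-18,-18,-18,-18,-18
w: 0,1,2,3,4,5,6,7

steps = 7; useful = 56; efficiency = 56/56 = 1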